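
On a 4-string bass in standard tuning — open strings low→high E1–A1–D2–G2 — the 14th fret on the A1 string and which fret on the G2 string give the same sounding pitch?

4

A1 at fret 14 is A1 + 14 semitones = B2.
The open G2 string is 10 semitones above the open A1, so the same pitch on the G2 string lies at fret 14 − 10 = 4.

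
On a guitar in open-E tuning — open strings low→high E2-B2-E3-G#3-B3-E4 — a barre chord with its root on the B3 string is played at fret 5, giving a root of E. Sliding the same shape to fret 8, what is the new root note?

G

Moving from fret 5 to fret 8 shifts the root by 3 semitones.
E up 3 semitones is G.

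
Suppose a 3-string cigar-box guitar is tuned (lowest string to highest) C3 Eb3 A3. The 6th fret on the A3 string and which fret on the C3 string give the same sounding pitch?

15

A3 at fret 6 is A3 + 6 semitones = Eb4.
The open C3 string is 9 semitones below the open A3, so the same pitch on the C3 string lies at fret 6 + 9 = 15.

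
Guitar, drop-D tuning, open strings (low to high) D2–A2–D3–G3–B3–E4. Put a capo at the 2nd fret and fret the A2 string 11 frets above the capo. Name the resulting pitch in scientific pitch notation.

The capo raises the open A2 by 2 semitones to B2; fretting 11 more gives A2 + 2 + 11 = A2 + 13 semitones = A#3.

A#3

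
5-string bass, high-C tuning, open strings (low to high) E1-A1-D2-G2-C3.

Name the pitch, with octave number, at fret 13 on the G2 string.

The open G2 string plus 13 semitones: G–G#–A–A#–…–F#–G–G#.
The walk passes from B into C once, so the octave number goes from 2 to 3.
(Equivalently spelled A♭3.)

G♯3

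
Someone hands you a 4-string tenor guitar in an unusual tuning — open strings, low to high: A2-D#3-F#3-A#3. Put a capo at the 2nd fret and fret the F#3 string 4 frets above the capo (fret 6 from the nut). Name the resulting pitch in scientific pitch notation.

C4

The capo raises the open F#3 by 2 semitones to G#3; fretting 4 more gives F#3 + 2 + 4 = F#3 + 6 semitones = C4.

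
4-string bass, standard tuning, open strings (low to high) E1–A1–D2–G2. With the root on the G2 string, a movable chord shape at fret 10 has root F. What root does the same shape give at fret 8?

Moving from fret 10 to fret 8 shifts the root by -2 semitones.
F down 2 semitones is D#.

D#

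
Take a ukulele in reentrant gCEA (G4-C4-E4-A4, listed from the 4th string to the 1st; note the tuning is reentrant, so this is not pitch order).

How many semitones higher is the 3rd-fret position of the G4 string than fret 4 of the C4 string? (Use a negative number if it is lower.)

6 semitones

G4 at fret 3 → A♯4 (MIDI 70); C4 at fret 4 → E4 (MIDI 64).
70 − 64 = 6, so the two pitches are 6 semitones apart.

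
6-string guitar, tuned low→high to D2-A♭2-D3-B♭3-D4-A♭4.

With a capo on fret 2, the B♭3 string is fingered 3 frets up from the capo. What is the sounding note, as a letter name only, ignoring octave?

E♭

The capo raises the open B♭3 by 2 semitones to C4; fretting 3 more gives B♭3 + 2 + 3 = B♭3 + 5 semitones, landing on E♭.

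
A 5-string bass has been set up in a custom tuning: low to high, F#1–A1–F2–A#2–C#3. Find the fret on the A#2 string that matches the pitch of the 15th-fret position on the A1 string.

Fret 15 on A1 is MIDI 33 + 15 = 48 (C3). On the A#2 string (open MIDI 46), that pitch is 48 − 46 = fret 2.

2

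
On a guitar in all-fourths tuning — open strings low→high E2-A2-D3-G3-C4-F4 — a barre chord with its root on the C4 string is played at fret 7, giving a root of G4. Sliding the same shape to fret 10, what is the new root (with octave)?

A#4

Moving from fret 7 to fret 10 shifts the root by 3 semitones.
G4 up 3 semitones is A#4.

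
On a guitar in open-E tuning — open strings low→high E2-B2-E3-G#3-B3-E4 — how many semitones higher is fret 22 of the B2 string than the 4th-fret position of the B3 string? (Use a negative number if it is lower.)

6 semitones

B2 at fret 22 → A4 (MIDI 69); B3 at fret 4 → D#4 (MIDI 63).
69 − 63 = 6, so the two pitches are 6 semitones apart.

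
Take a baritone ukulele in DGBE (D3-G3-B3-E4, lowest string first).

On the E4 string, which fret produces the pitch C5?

C5 is 8 semitones above the open E4 (E–F–F#–G–G#–A–A#–B–C), so it sits at fret 8.

8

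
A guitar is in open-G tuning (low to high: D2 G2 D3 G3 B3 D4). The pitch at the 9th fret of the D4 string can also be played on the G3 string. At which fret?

D4 at fret 9 is D4 + 9 semitones = B4.
The open G3 string is 7 semitones below the open D4, so the same pitch on the G3 string lies at fret 9 + 7 = 16.

16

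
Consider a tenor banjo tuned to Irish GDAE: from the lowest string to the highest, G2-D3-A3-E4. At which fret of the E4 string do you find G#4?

4

G#4 is 4 semitones above the open E4 (E–F–F#–G–G#), so it sits at fret 4.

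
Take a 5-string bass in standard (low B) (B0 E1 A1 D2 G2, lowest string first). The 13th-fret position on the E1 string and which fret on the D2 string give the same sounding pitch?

E1 at fret 13 is E1 + 13 semitones = F2.
The open D2 string is 10 semitones above the open E1, so the same pitch on the D2 string lies at fret 13 − 10 = 3.

3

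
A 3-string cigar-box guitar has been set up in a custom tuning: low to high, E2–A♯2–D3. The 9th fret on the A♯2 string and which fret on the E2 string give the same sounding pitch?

Fret 9 on A♯2 is MIDI 46 + 9 = 55 (G3). On the E2 string (open MIDI 40), that pitch is 55 − 40 = fret 15.

15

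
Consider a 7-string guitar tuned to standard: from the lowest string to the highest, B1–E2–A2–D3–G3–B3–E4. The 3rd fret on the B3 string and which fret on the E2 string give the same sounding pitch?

22

Fret 3 on B3 is MIDI 59 + 3 = 62 (D4). On the E2 string (open MIDI 40), that pitch is 62 − 40 = fret 22.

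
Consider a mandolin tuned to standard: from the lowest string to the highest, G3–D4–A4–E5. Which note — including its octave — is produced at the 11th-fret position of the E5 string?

E5 is MIDI 76. Adding 11 gives 87, which is D#6.

D#6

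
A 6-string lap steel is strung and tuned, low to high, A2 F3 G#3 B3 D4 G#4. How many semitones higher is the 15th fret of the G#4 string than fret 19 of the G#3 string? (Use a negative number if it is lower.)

8 semitones

G#4 at fret 15 → B5 (MIDI 83); G#3 at fret 19 → D#5 (MIDI 75).
83 − 75 = 8, so the two pitches are 8 semitones apart.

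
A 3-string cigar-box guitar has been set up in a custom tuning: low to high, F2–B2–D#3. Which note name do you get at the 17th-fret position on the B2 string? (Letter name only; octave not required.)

E

B2 is MIDI 47. Adding 17 gives 64; 64 mod 12 = 4, i.e. E.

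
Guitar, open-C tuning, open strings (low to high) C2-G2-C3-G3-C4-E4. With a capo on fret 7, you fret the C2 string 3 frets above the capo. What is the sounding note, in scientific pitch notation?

A#2

The capo raises the open C2 by 7 semitones to G2; fretting 3 more gives C2 + 7 + 3 = C2 + 10 semitones = A#2.
(Also written Bb.)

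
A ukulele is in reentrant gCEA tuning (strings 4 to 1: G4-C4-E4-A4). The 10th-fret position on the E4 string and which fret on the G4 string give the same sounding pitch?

E4 at fret 10 is E4 + 10 semitones = D5.
The open G4 string is 3 semitones above the open E4, so the same pitch on the G4 string lies at fret 10 − 3 = 7.

7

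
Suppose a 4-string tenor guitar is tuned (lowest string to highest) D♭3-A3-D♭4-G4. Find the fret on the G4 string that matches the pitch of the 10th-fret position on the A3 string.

0

Fret 10 on A3 is MIDI 57 + 10 = 67 (G4). On the G4 string (open MIDI 67), that pitch is 67 − 67 = fret 0.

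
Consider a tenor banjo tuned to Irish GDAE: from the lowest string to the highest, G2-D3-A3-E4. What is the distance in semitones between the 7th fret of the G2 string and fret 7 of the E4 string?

G2 at fret 7 → D3 (MIDI 50); E4 at fret 7 → B4 (MIDI 71).
50 − 71 = -21, so the two pitches are 21 semitones apart, with B4 the higher.

21 semitones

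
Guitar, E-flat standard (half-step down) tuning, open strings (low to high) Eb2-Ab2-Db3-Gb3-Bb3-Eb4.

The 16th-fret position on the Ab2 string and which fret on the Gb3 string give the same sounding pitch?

6

Fret 16 on Ab2 is MIDI 44 + 16 = 60 (C4). On the Gb3 string (open MIDI 54), that pitch is 60 − 54 = fret 6.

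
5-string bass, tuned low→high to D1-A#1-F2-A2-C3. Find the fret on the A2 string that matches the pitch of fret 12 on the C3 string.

C3 at fret 12 is C3 + 12 semitones = C4.
The open A2 string is 3 semitones below the open C3, so the same pitch on the A2 string lies at fret 12 + 3 = 15.

15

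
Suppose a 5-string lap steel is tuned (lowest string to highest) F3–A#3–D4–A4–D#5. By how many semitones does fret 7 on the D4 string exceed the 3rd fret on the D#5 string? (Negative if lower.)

-9 semitones

D4 at fret 7 → A4 (MIDI 69); D#5 at fret 3 → F#5 (MIDI 78).
69 − 78 = -9, so the two pitches are 9 semitones apart.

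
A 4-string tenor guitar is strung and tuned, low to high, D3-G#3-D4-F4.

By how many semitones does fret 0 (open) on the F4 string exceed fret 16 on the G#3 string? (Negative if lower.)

-7 semitones

F4 at fret 0 → F4 (MIDI 65); G#3 at fret 16 → C5 (MIDI 72).
65 − 72 = -7, so the two pitches are 7 semitones apart.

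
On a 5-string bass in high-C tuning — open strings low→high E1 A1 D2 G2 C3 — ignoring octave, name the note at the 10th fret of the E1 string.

D

E1 is MIDI 28. Adding 10 gives 38; 38 mod 12 = 2, i.e. D.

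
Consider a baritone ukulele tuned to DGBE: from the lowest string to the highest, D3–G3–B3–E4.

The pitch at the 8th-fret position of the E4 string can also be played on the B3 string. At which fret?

13

Fret 8 on E4 is MIDI 64 + 8 = 72 (C5). On the B3 string (open MIDI 59), that pitch is 72 − 59 = fret 13.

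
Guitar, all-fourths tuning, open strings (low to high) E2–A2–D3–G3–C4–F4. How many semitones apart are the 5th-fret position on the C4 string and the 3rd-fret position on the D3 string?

C4 at fret 5 → F4 (MIDI 65); D3 at fret 3 → F3 (MIDI 53).
65 − 53 = 12, so the two pitches are 12 semitones apart, with F4 the higher.

12 semitones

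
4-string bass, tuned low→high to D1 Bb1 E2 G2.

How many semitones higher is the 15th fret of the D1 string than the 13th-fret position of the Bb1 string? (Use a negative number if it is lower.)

-6 semitones

D1 at fret 15 → F2 (MIDI 41); Bb1 at fret 13 → B2 (MIDI 47).
41 − 47 = -6, so the two pitches are 6 semitones apart.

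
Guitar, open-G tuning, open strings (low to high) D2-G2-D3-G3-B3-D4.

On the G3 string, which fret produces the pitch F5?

22

F5 is 22 semitones above the open G3 (G–G#–A–A#–…–D#–E–F), so it sits at fret 22.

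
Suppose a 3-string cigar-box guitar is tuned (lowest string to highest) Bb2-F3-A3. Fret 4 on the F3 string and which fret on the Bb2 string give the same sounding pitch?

11

Fret 4 on F3 is MIDI 53 + 4 = 57 (A3). On the Bb2 string (open MIDI 46), that pitch is 57 − 46 = fret 11.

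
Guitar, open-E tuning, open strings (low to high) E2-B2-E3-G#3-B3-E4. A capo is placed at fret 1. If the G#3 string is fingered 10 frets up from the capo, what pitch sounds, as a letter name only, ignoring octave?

G

The capo raises the open G#3 by 1 semitone to A3; fretting 10 more gives G#3 + 1 + 10 = G#3 + 11 semitones, landing on G.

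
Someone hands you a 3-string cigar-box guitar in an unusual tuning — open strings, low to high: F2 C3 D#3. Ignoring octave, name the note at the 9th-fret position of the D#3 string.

The open D#3 string plus 9 semitones: D#–E–F–F#–G–G#–A–A#–B–C.

C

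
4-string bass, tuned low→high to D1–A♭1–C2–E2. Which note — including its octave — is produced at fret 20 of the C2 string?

Each fret is one semitone, so C2 + 20 = A♭3.
(Equivalently spelled G♯3.)

A♭3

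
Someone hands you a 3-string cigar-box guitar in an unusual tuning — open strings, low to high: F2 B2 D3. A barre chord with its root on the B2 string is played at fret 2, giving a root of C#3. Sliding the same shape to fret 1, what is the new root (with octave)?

C3

Moving from fret 2 to fret 1 shifts the root by -1 semitone.
C#3 down 1 semitone is C3.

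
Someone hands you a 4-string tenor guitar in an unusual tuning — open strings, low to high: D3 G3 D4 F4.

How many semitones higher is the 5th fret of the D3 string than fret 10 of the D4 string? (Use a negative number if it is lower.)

-17 semitones

D3 at fret 5 → G3 (MIDI 55); D4 at fret 10 → C5 (MIDI 72).
55 − 72 = -17, so the two pitches are 17 semitones apart.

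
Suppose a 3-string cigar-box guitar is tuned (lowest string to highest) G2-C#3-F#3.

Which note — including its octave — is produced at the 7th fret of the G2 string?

G2 is MIDI 43. Adding 7 gives 50, which is D3.

D3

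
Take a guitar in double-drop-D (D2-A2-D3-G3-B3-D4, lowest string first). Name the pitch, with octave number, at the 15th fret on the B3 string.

Each fret is one semitone, so B3 + 15 = D5.

D5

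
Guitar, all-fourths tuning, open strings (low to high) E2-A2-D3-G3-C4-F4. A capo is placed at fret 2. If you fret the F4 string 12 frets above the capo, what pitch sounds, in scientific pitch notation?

The capo raises the open F4 by 2 semitones to G4; fretting 12 more gives F4 + 2 + 12 = F4 + 14 semitones = G5.

G5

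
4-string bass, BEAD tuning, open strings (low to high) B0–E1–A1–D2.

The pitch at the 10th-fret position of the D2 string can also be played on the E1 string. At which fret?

Fret 10 on D2 is MIDI 38 + 10 = 48 (C3). On the E1 string (open MIDI 28), that pitch is 48 − 28 = fret 20.

20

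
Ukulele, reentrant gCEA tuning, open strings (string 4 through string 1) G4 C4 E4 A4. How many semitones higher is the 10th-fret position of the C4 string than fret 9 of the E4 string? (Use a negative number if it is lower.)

-3 semitones

C4 at fret 10 → A#4 (MIDI 70); E4 at fret 9 → C#5 (MIDI 73).
70 − 73 = -3, so the two pitches are 3 semitones apart.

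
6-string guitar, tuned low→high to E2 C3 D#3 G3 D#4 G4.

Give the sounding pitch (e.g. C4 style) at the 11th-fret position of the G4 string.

F#5

Each fret is one semitone, so G4 + 11 = F#5.
(Equivalently spelled Gb5.)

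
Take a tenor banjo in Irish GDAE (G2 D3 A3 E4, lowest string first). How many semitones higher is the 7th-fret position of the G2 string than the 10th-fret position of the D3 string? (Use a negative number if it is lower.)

G2 at fret 7 → D3 (MIDI 50); D3 at fret 10 → C4 (MIDI 60).
50 − 60 = -10, so the two pitches are 10 semitones apart.

-10 semitones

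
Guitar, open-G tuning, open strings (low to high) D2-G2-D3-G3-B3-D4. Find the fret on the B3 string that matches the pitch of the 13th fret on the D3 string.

4

Fret 13 on D3 is MIDI 50 + 13 = 63 (D#4). On the B3 string (open MIDI 59), that pitch is 63 − 59 = fret 4.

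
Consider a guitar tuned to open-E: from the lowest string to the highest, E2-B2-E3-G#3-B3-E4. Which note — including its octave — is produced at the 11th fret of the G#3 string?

G4

The open G#3 string plus 11 semitones: G#–A–A#–B–…–F–F#–G.
The walk passes from B into C once, so the octave number goes from 3 to 4.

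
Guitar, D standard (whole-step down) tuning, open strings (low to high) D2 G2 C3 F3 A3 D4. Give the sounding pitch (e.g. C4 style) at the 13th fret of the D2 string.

The open D2 string plus 13 semitones: D–D#–E–F–…–C#–D–D#.
The walk passes from B into C once, so the octave number goes from 2 to 3.

D#3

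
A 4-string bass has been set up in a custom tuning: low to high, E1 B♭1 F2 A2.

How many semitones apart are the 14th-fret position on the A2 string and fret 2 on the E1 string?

A2 at fret 14 → B3 (MIDI 59); E1 at fret 2 → G♭1 (MIDI 30).
59 − 30 = 29, so the two pitches are 29 semitones apart, with B3 the higher.

29 semitones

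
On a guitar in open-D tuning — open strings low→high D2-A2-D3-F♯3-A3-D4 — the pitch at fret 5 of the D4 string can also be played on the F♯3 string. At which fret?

13

Fret 5 on D4 is MIDI 62 + 5 = 67 (G4). On the F♯3 string (open MIDI 54), that pitch is 67 − 54 = fret 13.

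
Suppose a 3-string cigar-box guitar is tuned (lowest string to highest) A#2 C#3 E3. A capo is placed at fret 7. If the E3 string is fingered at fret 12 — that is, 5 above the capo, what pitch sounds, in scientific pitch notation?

The capo raises the open E3 by 7 semitones to B3; fretting 5 more gives E3 + 7 + 5 = E3 + 12 semitones = E4.

E4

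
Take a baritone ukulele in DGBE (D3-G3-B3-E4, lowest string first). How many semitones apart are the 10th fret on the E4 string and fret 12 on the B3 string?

3 semitones

E4 at fret 10 → D5 (MIDI 74); B3 at fret 12 → B4 (MIDI 71).
74 − 71 = 3, so the two pitches are 3 semitones apart, with D5 the higher.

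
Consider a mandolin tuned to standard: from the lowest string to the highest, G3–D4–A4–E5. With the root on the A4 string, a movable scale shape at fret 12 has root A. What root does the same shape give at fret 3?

Moving from fret 12 to fret 3 shifts the root by -9 semitones.
A down 9 semitones is C.

C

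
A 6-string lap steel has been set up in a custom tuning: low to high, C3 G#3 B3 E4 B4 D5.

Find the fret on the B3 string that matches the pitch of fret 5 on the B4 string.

B4 at fret 5 is B4 + 5 semitones = E5.
The open B3 string is 12 semitones below the open B4, so the same pitch on the B3 string lies at fret 5 + 12 = 17.

17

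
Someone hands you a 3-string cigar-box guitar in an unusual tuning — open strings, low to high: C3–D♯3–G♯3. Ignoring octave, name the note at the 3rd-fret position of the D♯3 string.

F♯

The open D♯3 string plus 3 semitones: D#–E–F–F#.
(Equivalently spelled G♭.)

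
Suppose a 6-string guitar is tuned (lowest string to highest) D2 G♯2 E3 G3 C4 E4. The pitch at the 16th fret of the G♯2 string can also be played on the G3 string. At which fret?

Fret 16 on G♯2 is MIDI 44 + 16 = 60 (C4). On the G3 string (open MIDI 55), that pitch is 60 − 55 = fret 5.

5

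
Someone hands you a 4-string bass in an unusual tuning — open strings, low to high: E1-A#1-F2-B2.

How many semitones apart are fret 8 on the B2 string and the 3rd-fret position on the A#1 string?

18 semitones

B2 at fret 8 → G3 (MIDI 55); A#1 at fret 3 → C#2 (MIDI 37).
55 − 37 = 18, so the two pitches are 18 semitones apart, with G3 the higher.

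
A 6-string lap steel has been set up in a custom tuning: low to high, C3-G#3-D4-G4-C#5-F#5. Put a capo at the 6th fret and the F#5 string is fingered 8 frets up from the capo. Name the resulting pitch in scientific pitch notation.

G#6

The capo raises the open F#5 by 6 semitones to C6; fretting 8 more gives F#5 + 6 + 8 = F#5 + 14 semitones = G#6.
(Also written Ab.)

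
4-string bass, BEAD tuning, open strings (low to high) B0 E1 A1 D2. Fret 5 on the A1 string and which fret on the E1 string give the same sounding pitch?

A1 at fret 5 is A1 + 5 semitones = D2.
The open E1 string is 5 semitones below the open A1, so the same pitch on the E1 string lies at fret 5 + 5 = 10.

10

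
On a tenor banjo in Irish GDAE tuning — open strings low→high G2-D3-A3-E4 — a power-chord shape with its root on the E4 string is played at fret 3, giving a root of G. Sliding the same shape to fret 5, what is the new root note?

Moving from fret 3 to fret 5 shifts the root by 2 semitones.
G up 2 semitones is A.

A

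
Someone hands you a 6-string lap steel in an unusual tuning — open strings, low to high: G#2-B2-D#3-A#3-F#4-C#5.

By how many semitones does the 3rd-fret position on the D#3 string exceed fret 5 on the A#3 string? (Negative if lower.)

-9 semitones

D#3 at fret 3 → F#3 (MIDI 54); A#3 at fret 5 → D#4 (MIDI 63).
54 − 63 = -9, so the two pitches are 9 semitones apart.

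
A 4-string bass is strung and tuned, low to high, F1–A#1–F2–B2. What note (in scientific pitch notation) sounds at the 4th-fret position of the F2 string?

F2 is MIDI 41. Adding 4 gives 45, which is A2.

A2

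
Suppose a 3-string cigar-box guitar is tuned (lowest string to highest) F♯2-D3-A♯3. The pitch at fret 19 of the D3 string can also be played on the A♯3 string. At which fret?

11

D3 at fret 19 is D3 + 19 semitones = A4.
The open A♯3 string is 8 semitones above the open D3, so the same pitch on the A♯3 string lies at fret 19 − 8 = 11.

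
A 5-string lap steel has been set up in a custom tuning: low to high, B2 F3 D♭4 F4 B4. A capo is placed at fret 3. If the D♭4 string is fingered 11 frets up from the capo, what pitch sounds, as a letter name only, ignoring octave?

E♭

The capo raises the open D♭4 by 3 semitones to E4; fretting 11 more gives D♭4 + 3 + 11 = D♭4 + 14 semitones, landing on E♭.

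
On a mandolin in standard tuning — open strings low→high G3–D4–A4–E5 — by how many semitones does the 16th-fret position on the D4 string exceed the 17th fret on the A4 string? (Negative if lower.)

D4 at fret 16 → F#5 (MIDI 78); A4 at fret 17 → D6 (MIDI 86).
78 − 86 = -8, so the two pitches are 8 semitones apart.

-8 semitones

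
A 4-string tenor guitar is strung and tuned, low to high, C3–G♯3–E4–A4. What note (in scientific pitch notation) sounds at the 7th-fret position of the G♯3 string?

Each fret is one semitone, so G♯3 + 7 = D♯4.
(Equivalently spelled E♭4.)

D♯4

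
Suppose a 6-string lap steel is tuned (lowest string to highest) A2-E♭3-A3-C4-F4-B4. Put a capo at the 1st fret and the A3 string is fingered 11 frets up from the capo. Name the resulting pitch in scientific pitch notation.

The capo raises the open A3 by 1 semitone to B♭3; fretting 11 more gives A3 + 1 + 11 = A3 + 12 semitones = A4.

A4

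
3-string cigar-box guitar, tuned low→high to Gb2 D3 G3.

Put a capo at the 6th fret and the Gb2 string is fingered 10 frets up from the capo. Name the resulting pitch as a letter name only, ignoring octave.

Bb

The capo raises the open Gb2 by 6 semitones to C3; fretting 10 more gives Gb2 + 6 + 10 = Gb2 + 16 semitones, landing on Bb.
(Also written A#.)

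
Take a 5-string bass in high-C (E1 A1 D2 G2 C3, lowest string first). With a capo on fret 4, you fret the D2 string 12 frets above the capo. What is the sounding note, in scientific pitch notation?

F#3

The capo raises the open D2 by 4 semitones to F#2; fretting 12 more gives D2 + 4 + 12 = D2 + 16 semitones = F#3.
(Also written Gb.)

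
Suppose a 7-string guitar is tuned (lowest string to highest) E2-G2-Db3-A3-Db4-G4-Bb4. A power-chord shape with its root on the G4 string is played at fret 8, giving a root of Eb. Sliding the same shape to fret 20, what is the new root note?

Eb

Moving from fret 8 to fret 20 shifts the root by 12 semitones.
Eb up 12 semitones is Eb.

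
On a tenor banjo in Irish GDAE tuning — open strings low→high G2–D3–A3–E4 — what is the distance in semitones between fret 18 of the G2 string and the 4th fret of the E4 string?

G2 at fret 18 → C♯4 (MIDI 61); E4 at fret 4 → G♯4 (MIDI 68).
61 − 68 = -7, so the two pitches are 7 semitones apart, with G♯4 the higher.

7 semitones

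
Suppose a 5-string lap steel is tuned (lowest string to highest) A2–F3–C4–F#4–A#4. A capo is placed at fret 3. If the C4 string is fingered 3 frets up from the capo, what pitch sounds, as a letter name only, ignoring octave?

The capo raises the open C4 by 3 semitones to D#4; fretting 3 more gives C4 + 3 + 3 = C4 + 6 semitones, landing on F#.

F#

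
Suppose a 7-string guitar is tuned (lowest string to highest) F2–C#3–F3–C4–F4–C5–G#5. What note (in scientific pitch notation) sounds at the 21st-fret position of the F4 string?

D6

Each fret is one semitone, so F4 + 21 = D6.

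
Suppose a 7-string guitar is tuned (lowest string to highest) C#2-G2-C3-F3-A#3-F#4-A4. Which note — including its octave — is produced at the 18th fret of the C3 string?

Each fret is one semitone, so C3 + 18 = F#4.

F#4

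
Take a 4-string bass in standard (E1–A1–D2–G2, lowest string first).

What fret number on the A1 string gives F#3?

21

F#3 is 21 semitones above the open A1 (A–A#–B–C–…–E–F–F#), so it sits at fret 21.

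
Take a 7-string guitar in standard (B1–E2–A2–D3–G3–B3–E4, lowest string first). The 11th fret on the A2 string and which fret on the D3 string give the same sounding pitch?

A2 at fret 11 is A2 + 11 semitones = G#3.
The open D3 string is 5 semitones above the open A2, so the same pitch on the D3 string lies at fret 11 − 5 = 6.

6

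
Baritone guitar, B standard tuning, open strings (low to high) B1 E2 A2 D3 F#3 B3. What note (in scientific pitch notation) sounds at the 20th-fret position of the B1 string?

The open B1 string plus 20 semitones: B–C–C#–D–…–F–F#–G.
The walk passes from B into C 2 times, so the octave number goes from 1 to 3.

G3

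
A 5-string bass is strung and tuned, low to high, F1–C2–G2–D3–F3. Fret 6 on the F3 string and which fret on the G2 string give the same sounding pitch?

16

Fret 6 on F3 is MIDI 53 + 6 = 59 (B3). On the G2 string (open MIDI 43), that pitch is 59 − 43 = fret 16.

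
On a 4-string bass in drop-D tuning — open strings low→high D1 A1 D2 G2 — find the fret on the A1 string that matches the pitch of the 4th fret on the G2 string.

Fret 4 on G2 is MIDI 43 + 4 = 47 (B2). On the A1 string (open MIDI 33), that pitch is 47 − 33 = fret 14.

14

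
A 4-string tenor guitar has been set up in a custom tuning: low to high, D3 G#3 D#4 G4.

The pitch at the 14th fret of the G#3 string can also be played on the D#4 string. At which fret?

Fret 14 on G#3 is MIDI 56 + 14 = 70 (A#4). On the D#4 string (open MIDI 63), that pitch is 70 − 63 = fret 7.

7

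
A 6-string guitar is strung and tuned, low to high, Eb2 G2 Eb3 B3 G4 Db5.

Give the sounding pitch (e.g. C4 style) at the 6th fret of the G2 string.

Db3

G2 is MIDI 43. Adding 6 gives 49, which is Db3.
(Equivalently spelled C#3.)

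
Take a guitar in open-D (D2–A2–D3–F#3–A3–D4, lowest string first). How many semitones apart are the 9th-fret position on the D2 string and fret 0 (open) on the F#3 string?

7 semitones

D2 at fret 9 → B2 (MIDI 47); F#3 at fret 0 → F#3 (MIDI 54).
47 − 54 = -7, so the two pitches are 7 semitones apart, with F#3 the higher.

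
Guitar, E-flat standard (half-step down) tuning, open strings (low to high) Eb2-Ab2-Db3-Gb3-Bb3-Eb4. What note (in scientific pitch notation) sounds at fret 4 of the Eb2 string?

G2

The open Eb2 string plus 4 semitones: Eb–E–F–Gb–G.
No B→C boundary is crossed, so the octave stays at 2.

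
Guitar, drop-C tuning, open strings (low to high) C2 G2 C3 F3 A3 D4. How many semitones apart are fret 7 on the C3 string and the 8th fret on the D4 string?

C3 at fret 7 → G3 (MIDI 55); D4 at fret 8 → A#4 (MIDI 70).
55 − 70 = -15, so the two pitches are 15 semitones apart, with A#4 the higher.

15 semitones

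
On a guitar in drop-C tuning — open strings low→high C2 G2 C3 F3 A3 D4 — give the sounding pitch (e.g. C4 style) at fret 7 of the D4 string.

A4

Each fret is one semitone, so D4 + 7 = A4.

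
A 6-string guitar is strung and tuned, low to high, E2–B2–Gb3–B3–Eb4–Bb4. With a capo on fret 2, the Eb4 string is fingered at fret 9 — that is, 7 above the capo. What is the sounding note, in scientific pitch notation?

The capo raises the open Eb4 by 2 semitones to F4; fretting 7 more gives Eb4 + 2 + 7 = Eb4 + 9 semitones = C5.

C5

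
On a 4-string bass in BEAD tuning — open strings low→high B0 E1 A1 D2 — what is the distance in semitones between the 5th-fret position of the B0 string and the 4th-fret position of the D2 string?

B0 at fret 5 → E1 (MIDI 28); D2 at fret 4 → F♯2 (MIDI 42).
28 − 42 = -14, so the two pitches are 14 semitones apart, with F♯2 the higher.

14 semitones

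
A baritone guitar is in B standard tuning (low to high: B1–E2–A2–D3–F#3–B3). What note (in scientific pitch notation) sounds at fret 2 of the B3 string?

C#4

The open B3 string plus 2 semitones: B–C–C#.
The walk passes from B into C once, so the octave number goes from 3 to 4.
(Equivalently spelled Db4.)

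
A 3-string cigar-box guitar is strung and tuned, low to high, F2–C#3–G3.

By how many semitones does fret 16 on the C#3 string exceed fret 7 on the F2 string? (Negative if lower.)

C#3 at fret 16 → F4 (MIDI 65); F2 at fret 7 → C3 (MIDI 48).
65 − 48 = 17, so the two pitches are 17 semitones apart.

17 semitones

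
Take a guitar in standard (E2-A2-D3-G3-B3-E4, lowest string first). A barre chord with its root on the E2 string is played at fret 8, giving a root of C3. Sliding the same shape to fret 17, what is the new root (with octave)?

A3

Moving from fret 8 to fret 17 shifts the root by 9 semitones.
C3 up 9 semitones is A3.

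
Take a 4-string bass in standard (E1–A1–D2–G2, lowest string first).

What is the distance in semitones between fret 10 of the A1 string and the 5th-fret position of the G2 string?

5 semitones

A1 at fret 10 → G2 (MIDI 43); G2 at fret 5 → C3 (MIDI 48).
43 − 48 = -5, so the two pitches are 5 semitones apart, with C3 the higher.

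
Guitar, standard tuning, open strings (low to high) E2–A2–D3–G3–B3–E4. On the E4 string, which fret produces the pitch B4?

7

B4 is 7 semitones above the open E4 (E–F–F#–G–G#–A–A#–B), so it sits at fret 7.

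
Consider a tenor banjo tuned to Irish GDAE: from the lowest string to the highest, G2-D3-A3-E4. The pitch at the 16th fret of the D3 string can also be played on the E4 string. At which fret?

2

Fret 16 on D3 is MIDI 50 + 16 = 66 (F♯4). On the E4 string (open MIDI 64), that pitch is 66 − 64 = fret 2.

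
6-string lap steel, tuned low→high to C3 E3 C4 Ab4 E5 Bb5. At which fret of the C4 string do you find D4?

2

D4 is 2 semitones above the open C4 (C–Db–D), so it sits at fret 2.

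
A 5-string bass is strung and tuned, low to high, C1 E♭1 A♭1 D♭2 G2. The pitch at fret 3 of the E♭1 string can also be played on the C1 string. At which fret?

Fret 3 on E♭1 is MIDI 27 + 3 = 30 (G♭1). On the C1 string (open MIDI 24), that pitch is 30 − 24 = fret 6.

6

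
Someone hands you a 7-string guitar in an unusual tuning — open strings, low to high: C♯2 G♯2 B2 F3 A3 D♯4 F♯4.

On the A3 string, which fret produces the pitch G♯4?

G♯4 is 11 semitones above the open A3 (A–A#–B–C–…–F#–G–G#), so it sits at fret 11.

11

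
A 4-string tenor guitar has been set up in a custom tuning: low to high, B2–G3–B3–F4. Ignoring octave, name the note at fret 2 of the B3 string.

Each fret is one semitone, so B3 + 2 = Db.
(Equivalently spelled C#.)

Db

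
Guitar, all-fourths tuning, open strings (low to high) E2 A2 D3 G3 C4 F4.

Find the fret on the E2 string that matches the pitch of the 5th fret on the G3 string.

G3 at fret 5 is G3 + 5 semitones = C4.
The open E2 string is 15 semitones below the open G3, so the same pitch on the E2 string lies at fret 5 + 15 = 20.

20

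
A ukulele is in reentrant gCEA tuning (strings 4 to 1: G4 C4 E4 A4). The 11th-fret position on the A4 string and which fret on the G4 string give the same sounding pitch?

13

Fret 11 on A4 is MIDI 69 + 11 = 80 (G#5). On the G4 string (open MIDI 67), that pitch is 80 − 67 = fret 13.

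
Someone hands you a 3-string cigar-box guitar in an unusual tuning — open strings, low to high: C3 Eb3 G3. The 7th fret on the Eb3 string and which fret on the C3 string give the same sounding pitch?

10

Eb3 at fret 7 is Eb3 + 7 semitones = Bb3.
The open C3 string is 3 semitones below the open Eb3, so the same pitch on the C3 string lies at fret 7 + 3 = 10.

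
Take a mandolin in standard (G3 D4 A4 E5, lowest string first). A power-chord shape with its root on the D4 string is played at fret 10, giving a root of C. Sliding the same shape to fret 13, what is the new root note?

Moving from fret 10 to fret 13 shifts the root by 3 semitones.
C up 3 semitones is D#.

D#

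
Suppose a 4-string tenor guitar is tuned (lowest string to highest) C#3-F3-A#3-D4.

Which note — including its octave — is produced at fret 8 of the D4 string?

The open D4 string plus 8 semitones: D–D#–E–F–F#–G–G#–A–A#.
No B→C boundary is crossed, so the octave stays at 4.
(Equivalently spelled Bb4.)

A#4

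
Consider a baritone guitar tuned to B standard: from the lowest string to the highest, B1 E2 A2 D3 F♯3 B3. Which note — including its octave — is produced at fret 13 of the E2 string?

Each fret is one semitone, so E2 + 13 = F3.

F3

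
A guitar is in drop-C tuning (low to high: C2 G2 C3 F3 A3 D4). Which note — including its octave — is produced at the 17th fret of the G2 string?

C4

G2 is MIDI 43. Adding 17 gives 60, which is C4.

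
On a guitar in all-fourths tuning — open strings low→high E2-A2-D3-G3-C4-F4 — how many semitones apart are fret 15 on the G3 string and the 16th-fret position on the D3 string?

G3 at fret 15 → A#4 (MIDI 70); D3 at fret 16 → F#4 (MIDI 66).
70 − 66 = 4, so the two pitches are 4 semitones apart, with A#4 the higher.

4 semitones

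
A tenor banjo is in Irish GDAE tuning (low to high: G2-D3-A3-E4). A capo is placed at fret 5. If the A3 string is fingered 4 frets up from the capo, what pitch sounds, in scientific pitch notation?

The capo raises the open A3 by 5 semitones to D4; fretting 4 more gives A3 + 5 + 4 = A3 + 9 semitones = F♯4.
(Also written G♭.)

F♯4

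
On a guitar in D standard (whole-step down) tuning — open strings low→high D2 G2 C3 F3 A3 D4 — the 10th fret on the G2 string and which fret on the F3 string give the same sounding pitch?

0

Fret 10 on G2 is MIDI 43 + 10 = 53 (F3). On the F3 string (open MIDI 53), that pitch is 53 − 53 = fret 0.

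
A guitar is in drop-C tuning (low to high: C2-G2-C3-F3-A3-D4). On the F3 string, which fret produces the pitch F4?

F4 is 12 semitones above the open F3 (F–F#–G–G#–…–D#–E–F), so it sits at fret 12.

12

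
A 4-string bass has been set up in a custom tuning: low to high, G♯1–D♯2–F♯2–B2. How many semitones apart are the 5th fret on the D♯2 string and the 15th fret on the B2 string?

D♯2 at fret 5 → G♯2 (MIDI 44); B2 at fret 15 → D4 (MIDI 62).
44 − 62 = -18, so the two pitches are 18 semitones apart, with D4 the higher.

18 semitones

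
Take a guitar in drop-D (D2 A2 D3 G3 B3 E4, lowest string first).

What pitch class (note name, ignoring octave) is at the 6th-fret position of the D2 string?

D2 is MIDI 38. Adding 6 gives 44; 44 mod 12 = 8, i.e. G#.
(Equivalently spelled Ab.)

G#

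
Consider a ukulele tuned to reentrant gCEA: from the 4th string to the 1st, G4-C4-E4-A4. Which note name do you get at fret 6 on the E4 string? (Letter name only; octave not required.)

The open E4 string plus 6 semitones: E–F–F#–G–G#–A–A#.

A#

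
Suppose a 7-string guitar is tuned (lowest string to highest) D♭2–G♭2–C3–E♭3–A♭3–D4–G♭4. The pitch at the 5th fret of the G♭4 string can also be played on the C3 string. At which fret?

23

Fret 5 on G♭4 is MIDI 66 + 5 = 71 (B4). On the C3 string (open MIDI 48), that pitch is 71 − 48 = fret 23.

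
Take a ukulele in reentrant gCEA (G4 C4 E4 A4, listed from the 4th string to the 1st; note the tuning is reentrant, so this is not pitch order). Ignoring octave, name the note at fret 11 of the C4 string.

B

Each fret is one semitone, so C4 + 11 = B.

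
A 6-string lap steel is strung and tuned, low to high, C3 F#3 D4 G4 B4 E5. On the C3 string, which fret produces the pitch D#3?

D#3 is 3 semitones above the open C3 (C–C#–D–D#), so it sits at fret 3.

3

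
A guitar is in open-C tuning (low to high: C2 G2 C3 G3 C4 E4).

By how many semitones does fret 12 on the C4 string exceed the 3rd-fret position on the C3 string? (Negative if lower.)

C4 at fret 12 → C5 (MIDI 72); C3 at fret 3 → D♯3 (MIDI 51).
72 − 51 = 21, so the two pitches are 21 semitones apart.

21 semitones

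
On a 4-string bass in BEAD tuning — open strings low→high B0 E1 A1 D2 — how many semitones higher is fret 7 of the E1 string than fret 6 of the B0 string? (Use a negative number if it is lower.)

E1 at fret 7 → B1 (MIDI 35); B0 at fret 6 → F1 (MIDI 29).
35 − 29 = 6, so the two pitches are 6 semitones apart.

6 semitones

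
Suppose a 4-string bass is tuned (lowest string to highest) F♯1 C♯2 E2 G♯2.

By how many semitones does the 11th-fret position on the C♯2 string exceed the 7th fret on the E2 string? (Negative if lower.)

1 semitone

C♯2 at fret 11 → C3 (MIDI 48); E2 at fret 7 → B2 (MIDI 47).
48 − 47 = 1, so the two pitches are 1 semitone apart.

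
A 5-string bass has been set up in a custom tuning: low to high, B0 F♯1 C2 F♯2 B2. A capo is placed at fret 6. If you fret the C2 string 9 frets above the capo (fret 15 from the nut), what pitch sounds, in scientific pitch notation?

The capo raises the open C2 by 6 semitones to F♯2; fretting 9 more gives C2 + 6 + 9 = C2 + 15 semitones = D♯3.
(Also written E♭.)

D♯3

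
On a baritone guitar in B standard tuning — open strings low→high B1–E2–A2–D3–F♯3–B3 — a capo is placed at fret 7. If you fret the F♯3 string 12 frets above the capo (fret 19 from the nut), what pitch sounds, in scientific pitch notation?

C♯5

The capo raises the open F♯3 by 7 semitones to C♯4; fretting 12 more gives F♯3 + 7 + 12 = F♯3 + 19 semitones = C♯5.
(Also written D♭.)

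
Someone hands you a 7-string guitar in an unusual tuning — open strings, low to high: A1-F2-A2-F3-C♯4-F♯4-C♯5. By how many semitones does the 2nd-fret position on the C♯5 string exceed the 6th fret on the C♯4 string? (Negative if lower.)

C♯5 at fret 2 → D♯5 (MIDI 75); C♯4 at fret 6 → G4 (MIDI 67).
75 − 67 = 8, so the two pitches are 8 semitones apart.

8 semitones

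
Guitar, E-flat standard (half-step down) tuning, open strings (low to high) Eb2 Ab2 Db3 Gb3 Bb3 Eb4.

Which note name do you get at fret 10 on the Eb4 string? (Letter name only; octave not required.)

Db

The open Eb4 string plus 10 semitones: Eb–E–F–Gb–…–B–C–Db.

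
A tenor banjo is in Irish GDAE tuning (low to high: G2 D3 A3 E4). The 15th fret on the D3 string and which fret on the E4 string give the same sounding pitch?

D3 at fret 15 is D3 + 15 semitones = F4.
The open E4 string is 14 semitones above the open D3, so the same pitch on the E4 string lies at fret 15 − 14 = 1.

1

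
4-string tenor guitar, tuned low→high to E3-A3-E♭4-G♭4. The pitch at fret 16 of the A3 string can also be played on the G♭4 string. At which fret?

Fret 16 on A3 is MIDI 57 + 16 = 73 (D♭5). On the G♭4 string (open MIDI 66), that pitch is 73 − 66 = fret 7.

7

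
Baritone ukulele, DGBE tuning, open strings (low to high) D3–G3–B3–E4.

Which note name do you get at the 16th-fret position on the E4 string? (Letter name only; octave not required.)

Each fret is one semitone, so E4 + 16 = G#.

G#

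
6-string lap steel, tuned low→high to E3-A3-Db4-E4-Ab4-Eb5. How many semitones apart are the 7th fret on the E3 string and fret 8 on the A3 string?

6 semitones

E3 at fret 7 → B3 (MIDI 59); A3 at fret 8 → F4 (MIDI 65).
59 − 65 = -6, so the two pitches are 6 semitones apart, with F4 the higher.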